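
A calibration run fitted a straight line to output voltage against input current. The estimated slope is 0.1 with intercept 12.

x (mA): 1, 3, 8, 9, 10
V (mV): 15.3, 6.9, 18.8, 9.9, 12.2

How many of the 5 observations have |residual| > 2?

x=1: V̂ = 12 + 0.1·1 = 12.1; r = 15.3 − 12.1 = 3.2
x=3: V̂ = 12 + 0.1·3 = 12.3; r = 6.9 − 12.3 = -5.4
x=8: V̂ = 12 + 0.1·8 = 12.8; r = 18.8 − 12.8 = 6
x=9: V̂ = 12 + 0.1·9 = 12.9; r = 9.9 − 12.9 = -3
x=10: V̂ = 12 + 0.1·10 = 13; r = 12.2 − 13 = -0.8
|r| > 2: x=1 (|r|=3.2), x=3 (|r|=5.4), x=8 (|r|=6), x=9 (|r|=3) → 4

4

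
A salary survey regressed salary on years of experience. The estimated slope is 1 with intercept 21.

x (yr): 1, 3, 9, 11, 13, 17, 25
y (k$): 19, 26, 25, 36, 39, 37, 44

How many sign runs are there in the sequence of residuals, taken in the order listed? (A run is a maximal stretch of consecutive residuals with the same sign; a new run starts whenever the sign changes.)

x=1: ŷ = 21 + 1 = 22; e = 19 − 22 = -3
x=3: ŷ = 21 + 3 = 24; e = 26 − 24 = 2
x=9: ŷ = 21 + 9 = 30; e = 25 − 30 = -5
x=11: ŷ = 21 + 11 = 32; e = 36 − 32 = 4
x=13: ŷ = 21 + 13 = 34; e = 39 − 34 = 5
x=17: ŷ = 21 + 17 = 38; e = 37 − 38 = -1
x=25: ŷ = 21 + 25 = 46; e = 44 − 46 = -2
Signs: − + − + + − −
Runs: −×1, +×1, −×1, +×2, −×2 → 5

5 runs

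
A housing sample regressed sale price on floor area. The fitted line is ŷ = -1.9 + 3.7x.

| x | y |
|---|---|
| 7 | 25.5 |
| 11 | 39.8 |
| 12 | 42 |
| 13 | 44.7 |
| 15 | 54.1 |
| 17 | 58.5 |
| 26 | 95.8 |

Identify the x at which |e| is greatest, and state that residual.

x=7: ŷ = -1.9 + 3.7·7 = 24; e = 25.5 − 24 = 1.5
x=11: ŷ = -1.9 + 3.7·11 = 38.8; e = 39.8 − 38.8 = 1
x=12: ŷ = -1.9 + 3.7·12 = 42.5; e = 42 − 42.5 = -0.5
x=13: ŷ = -1.9 + 3.7·13 = 46.2; e = 44.7 − 46.2 = -1.5
x=15: ŷ = -1.9 + 3.7·15 = 53.6; e = 54.1 − 53.6 = 0.5
x=17: ŷ = -1.9 + 3.7·17 = 61; e = 58.5 − 61 = -2.5
x=26: ŷ = -1.9 + 3.7·26 = 94.3; e = 95.8 − 94.3 = 1.5
Largest |e| is 2.5 at x = 17, residual -2.5.

x = 17, e = -2.5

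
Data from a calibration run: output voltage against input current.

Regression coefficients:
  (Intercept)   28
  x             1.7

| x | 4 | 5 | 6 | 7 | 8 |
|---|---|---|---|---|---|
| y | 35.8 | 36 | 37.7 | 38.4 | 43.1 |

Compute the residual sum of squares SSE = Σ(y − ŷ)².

x=4: ŷ = 28 + 1.7·4 = 34.8; e = 35.8 − 34.8 = 1
x=5: ŷ = 28 + 1.7·5 = 36.5; e = 36 − 36.5 = -0.5
x=6: ŷ = 28 + 1.7·6 = 38.2; e = 37.7 − 38.2 = -0.5
x=7: ŷ = 28 + 1.7·7 = 39.9; e = 38.4 − 39.9 = -1.5
x=8: ŷ = 28 + 1.7·8 = 41.6; e = 43.1 − 41.6 = 1.5
SSE = 1 + 0.25 + 0.25 + 2.25 + 2.25 = 6

SSE = 6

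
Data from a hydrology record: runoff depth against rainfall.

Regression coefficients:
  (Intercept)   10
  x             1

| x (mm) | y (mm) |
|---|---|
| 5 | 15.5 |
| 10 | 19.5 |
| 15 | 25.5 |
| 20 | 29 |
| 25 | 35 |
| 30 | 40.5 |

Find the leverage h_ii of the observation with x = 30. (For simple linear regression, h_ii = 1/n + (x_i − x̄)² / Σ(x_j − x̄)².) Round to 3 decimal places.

h = 0.524

x̄ = (5 + 10 + 15 + 20 + 25 + 30)/6 = 17.5
Σ(x − x̄)² = 156.25 + 56.25 + 6.25 + 6.25 + 56.25 + 156.25 = 437.5
h = 1/6 + (12.5)²/437.5 = 0.166667 + 0.357143 = 0.524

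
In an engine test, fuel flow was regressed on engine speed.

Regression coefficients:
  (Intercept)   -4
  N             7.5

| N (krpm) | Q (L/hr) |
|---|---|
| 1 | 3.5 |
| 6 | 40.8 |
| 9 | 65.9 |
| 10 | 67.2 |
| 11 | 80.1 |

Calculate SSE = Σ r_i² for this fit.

SSE = 22.8

N=1: Q̂ = -4 + 7.5·1 = 3.5; r = 3.5 − 3.5 = 0
N=6: Q̂ = -4 + 7.5·6 = 41; r = 40.8 − 41 = -0.2
N=9: Q̂ = -4 + 7.5·9 = 63.5; r = 65.9 − 63.5 = 2.4
N=10: Q̂ = -4 + 7.5·10 = 71; r = 67.2 − 71 = -3.8
N=11: Q̂ = -4 + 7.5·11 = 78.5; r = 80.1 − 78.5 = 1.6
SSE = 0 + 0.04 + 5.76 + 14.44 + 2.56 = 22.8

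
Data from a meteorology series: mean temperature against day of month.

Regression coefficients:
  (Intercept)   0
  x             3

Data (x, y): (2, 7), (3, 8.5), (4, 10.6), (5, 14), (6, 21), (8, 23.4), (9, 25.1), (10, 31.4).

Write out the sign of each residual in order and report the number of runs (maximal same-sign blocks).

5 runs

x=2: ŷ = 3·2 = 6; e = 7 − 6 = 1
x=3: ŷ = 3·3 = 9; e = 8.5 − 9 = -0.5
x=4: ŷ = 3·4 = 12; e = 10.6 − 12 = -1.4
x=5: ŷ = 3·5 = 15; e = 14 − 15 = -1
x=6: ŷ = 3·6 = 18; e = 21 − 18 = 3
x=8: ŷ = 3·8 = 24; e = 23.4 − 24 = -0.6
x=9: ŷ = 3·9 = 27; e = 25.1 − 27 = -1.9
x=10: ŷ = 3·10 = 30; e = 31.4 − 30 = 1.4
Signs: + − − − + − − +
Runs: +×1, −×3, +×1, −×2, +×1 → 5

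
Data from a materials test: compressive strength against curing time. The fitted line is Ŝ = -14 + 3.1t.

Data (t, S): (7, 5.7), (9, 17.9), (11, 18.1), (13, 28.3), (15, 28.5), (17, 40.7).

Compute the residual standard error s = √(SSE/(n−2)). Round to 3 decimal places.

s = 3.464

t=7: Ŝ = -14 + 3.1·7 = 7.7; r = 5.7 − 7.7 = -2
t=9: Ŝ = -14 + 3.1·9 = 13.9; r = 17.9 − 13.9 = 4
t=11: Ŝ = -14 + 3.1·11 = 20.1; r = 18.1 − 20.1 = -2
t=13: Ŝ = -14 + 3.1·13 = 26.3; r = 28.3 − 26.3 = 2
t=15: Ŝ = -14 + 3.1·15 = 32.5; r = 28.5 − 32.5 = -4
t=17: Ŝ = -14 + 3.1·17 = 38.7; r = 40.7 − 38.7 = 2
SSE = 4 + 16 + 4 + 4 + 16 + 4 = 48
s = √(48/4) = √12 ≈ 3.464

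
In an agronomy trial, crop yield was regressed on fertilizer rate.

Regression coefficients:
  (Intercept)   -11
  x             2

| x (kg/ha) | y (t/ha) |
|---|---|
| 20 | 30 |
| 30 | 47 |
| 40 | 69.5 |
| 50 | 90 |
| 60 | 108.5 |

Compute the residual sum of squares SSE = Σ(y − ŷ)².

x=20: ŷ = -11 + 2·20 = 29; r = 30 − 29 = 1
x=30: ŷ = -11 + 2·30 = 49; r = 47 − 49 = -2
x=40: ŷ = -11 + 2·40 = 69; r = 69.5 − 69 = 0.5
x=50: ŷ = -11 + 2·50 = 89; r = 90 − 89 = 1
x=60: ŷ = -11 + 2·60 = 109; r = 108.5 − 109 = -0.5
SSE = 1 + 4 + 0.25 + 1 + 0.25 = 6.5

SSE = 6.5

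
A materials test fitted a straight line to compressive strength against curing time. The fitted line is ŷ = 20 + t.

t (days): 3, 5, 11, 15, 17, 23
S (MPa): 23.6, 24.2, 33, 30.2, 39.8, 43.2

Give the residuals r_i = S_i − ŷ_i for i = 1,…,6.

0.6, -0.8, 2, -4.8, 2.8, 0.2

t=3: ŷ = 20 + 3 = 23; r = 23.6 − 23 = 0.6
t=5: ŷ = 20 + 5 = 25; r = 24.2 − 25 = -0.8
t=11: ŷ = 20 + 11 = 31; r = 33 − 31 = 2
t=15: ŷ = 20 + 15 = 35; r = 30.2 − 35 = -4.8
t=17: ŷ = 20 + 17 = 37; r = 39.8 − 37 = 2.8
t=23: ŷ = 20 + 23 = 43; r = 43.2 − 43 = 0.2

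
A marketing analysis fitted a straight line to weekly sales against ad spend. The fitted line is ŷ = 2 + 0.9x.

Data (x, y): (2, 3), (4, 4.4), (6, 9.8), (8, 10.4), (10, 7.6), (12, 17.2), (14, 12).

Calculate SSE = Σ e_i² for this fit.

SSE = 46.96

x=2: ŷ = 2 + 0.9·2 = 3.8; e = 3 − 3.8 = -0.8
x=4: ŷ = 2 + 0.9·4 = 5.6; e = 4.4 − 5.6 = -1.2
x=6: ŷ = 2 + 0.9·6 = 7.4; e = 9.8 − 7.4 = 2.4
x=8: ŷ = 2 + 0.9·8 = 9.2; e = 10.4 − 9.2 = 1.2
x=10: ŷ = 2 + 0.9·10 = 11; e = 7.6 − 11 = -3.4
x=12: ŷ = 2 + 0.9·12 = 12.8; e = 17.2 − 12.8 = 4.4
x=14: ŷ = 2 + 0.9·14 = 14.6; e = 12 − 14.6 = -2.6
SSE = 0.64 + 1.44 + 5.76 + 1.44 + 11.56 + 19.36 + 6.76 = 46.96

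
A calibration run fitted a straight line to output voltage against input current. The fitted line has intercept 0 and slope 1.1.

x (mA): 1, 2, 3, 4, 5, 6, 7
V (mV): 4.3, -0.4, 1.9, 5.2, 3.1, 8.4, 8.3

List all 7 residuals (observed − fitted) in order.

x=1: V̂ = 1.1·1 = 1.1; r = 4.3 − 1.1 = 3.2
x=2: V̂ = 1.1·2 = 2.2; r = -0.4 − 2.2 = -2.6
x=3: V̂ = 1.1·3 = 3.3; r = 1.9 − 3.3 = -1.4
x=4: V̂ = 1.1·4 = 4.4; r = 5.2 − 4.4 = 0.8
x=5: V̂ = 1.1·5 = 5.5; r = 3.1 − 5.5 = -2.4
x=6: V̂ = 1.1·6 = 6.6; r = 8.4 − 6.6 = 1.8
x=7: V̂ = 1.1·7 = 7.7; r = 8.3 − 7.7 = 0.6

3.2, -2.6, -1.4, 0.8, -2.4, 1.8, 0.6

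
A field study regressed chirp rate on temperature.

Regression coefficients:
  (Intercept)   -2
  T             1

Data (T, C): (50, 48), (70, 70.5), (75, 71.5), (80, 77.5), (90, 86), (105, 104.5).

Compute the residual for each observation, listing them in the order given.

T=50: Ĉ = -2 + 50 = 48; r = 48 − 48 = 0
T=70: Ĉ = -2 + 70 = 68; r = 70.5 − 68 = 2.5
T=75: Ĉ = -2 + 75 = 73; r = 71.5 − 73 = -1.5
T=80: Ĉ = -2 + 80 = 78; r = 77.5 − 78 = -0.5
T=90: Ĉ = -2 + 90 = 88; r = 86 − 88 = -2
T=105: Ĉ = -2 + 105 = 103; r = 104.5 − 103 = 1.5

0, 2.5, -1.5, -0.5, -2, 1.5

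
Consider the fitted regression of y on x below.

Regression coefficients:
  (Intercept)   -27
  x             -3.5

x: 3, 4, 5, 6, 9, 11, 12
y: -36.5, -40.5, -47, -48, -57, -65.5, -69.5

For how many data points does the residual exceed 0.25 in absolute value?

x=3: ŷ = -27 − 3.5·3 = -37.5; r = -36.5 − (-37.5) = 1
x=4: ŷ = -27 − 3.5·4 = -41; r = -40.5 − (-41) = 0.5
x=5: ŷ = -27 − 3.5·5 = -44.5; r = -47 − (-44.5) = -2.5
x=6: ŷ = -27 − 3.5·6 = -48; r = -48 − (-48) = 0
x=9: ŷ = -27 − 3.5·9 = -58.5; r = -57 − (-58.5) = 1.5
x=11: ŷ = -27 − 3.5·11 = -65.5; r = -65.5 − (-65.5) = 0
x=12: ŷ = -27 − 3.5·12 = -69; r = -69.5 − (-69) = -0.5
|r| > 0.25: x=3 (|r|=1), x=4 (|r|=0.5), x=5 (|r|=2.5), x=9 (|r|=1.5), x=12 (|r|=0.5) → 5

5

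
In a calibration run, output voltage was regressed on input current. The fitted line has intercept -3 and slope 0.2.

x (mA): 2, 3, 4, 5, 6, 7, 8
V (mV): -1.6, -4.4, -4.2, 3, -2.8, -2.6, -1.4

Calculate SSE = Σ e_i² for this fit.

x=2: ŷ = -3 + 0.2·2 = -2.6; e = -1.6 − (-2.6) = 1
x=3: ŷ = -3 + 0.2·3 = -2.4; e = -4.4 − (-2.4) = -2
x=4: ŷ = -3 + 0.2·4 = -2.2; e = -4.2 − (-2.2) = -2
x=5: ŷ = -3 + 0.2·5 = -2; e = 3 − (-2) = 5
x=6: ŷ = -3 + 0.2·6 = -1.8; e = -2.8 − (-1.8) = -1
x=7: ŷ = -3 + 0.2·7 = -1.6; e = -2.6 − (-1.6) = -1
x=8: ŷ = -3 + 0.2·8 = -1.4; e = -1.4 − (-1.4) = 0
SSE = 1 + 4 + 4 + 25 + 1 + 1 + 0 = 36

SSE = 36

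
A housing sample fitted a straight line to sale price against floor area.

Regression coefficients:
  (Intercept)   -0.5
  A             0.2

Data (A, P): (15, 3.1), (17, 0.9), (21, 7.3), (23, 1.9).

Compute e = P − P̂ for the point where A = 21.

e = 3.6

P̂ = -0.5 + 0.2·21 = 3.7
e = 7.3 − 3.7 = 3.6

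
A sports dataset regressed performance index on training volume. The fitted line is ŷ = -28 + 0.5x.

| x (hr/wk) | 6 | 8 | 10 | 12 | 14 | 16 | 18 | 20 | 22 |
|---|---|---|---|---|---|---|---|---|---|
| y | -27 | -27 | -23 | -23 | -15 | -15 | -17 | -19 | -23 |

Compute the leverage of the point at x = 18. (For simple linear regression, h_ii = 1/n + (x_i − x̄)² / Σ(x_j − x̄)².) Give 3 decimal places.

h = 0.178

x̄ = (6 + 8 + 10 + 12 + 14 + 16 + 18 + 20 + 22)/9 = 14
Σ(x − x̄)² = 64 + 36 + 16 + 4 + 0 + 4 + 16 + 36 + 64 = 240
h = 1/9 + (4)²/240 = 0.111111 + 0.0666667 = 0.178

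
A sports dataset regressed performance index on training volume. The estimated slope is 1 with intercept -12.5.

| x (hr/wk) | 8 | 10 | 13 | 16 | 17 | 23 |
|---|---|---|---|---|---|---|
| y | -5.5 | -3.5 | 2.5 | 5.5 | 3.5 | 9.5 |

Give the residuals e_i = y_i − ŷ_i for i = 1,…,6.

-1, -1, 2, 2, -1, -1

x=8: ŷ = -12.5 + 8 = -4.5; e = -5.5 − (-4.5) = -1
x=10: ŷ = -12.5 + 10 = -2.5; e = -3.5 − (-2.5) = -1
x=13: ŷ = -12.5 + 13 = 0.5; e = 2.5 − 0.5 = 2
x=16: ŷ = -12.5 + 16 = 3.5; e = 5.5 − 3.5 = 2
x=17: ŷ = -12.5 + 17 = 4.5; e = 3.5 − 4.5 = -1
x=23: ŷ = -12.5 + 23 = 10.5; e = 9.5 − 10.5 = -1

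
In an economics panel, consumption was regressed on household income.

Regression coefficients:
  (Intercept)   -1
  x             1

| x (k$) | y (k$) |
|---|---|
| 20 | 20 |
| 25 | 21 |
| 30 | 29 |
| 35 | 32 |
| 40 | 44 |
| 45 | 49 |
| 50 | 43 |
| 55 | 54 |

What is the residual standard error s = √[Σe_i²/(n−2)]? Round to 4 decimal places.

x=20: ŷ = -1 + 20 = 19; e = 20 − 19 = 1
x=25: ŷ = -1 + 25 = 24; e = 21 − 24 = -3
x=30: ŷ = -1 + 30 = 29; e = 29 − 29 = 0
x=35: ŷ = -1 + 35 = 34; e = 32 − 34 = -2
x=40: ŷ = -1 + 40 = 39; e = 44 − 39 = 5
x=45: ŷ = -1 + 45 = 44; e = 49 − 44 = 5
x=50: ŷ = -1 + 50 = 49; e = 43 − 49 = -6
x=55: ŷ = -1 + 55 = 54; e = 54 − 54 = 0
SSE = 1 + 9 + 0 + 4 + 25 + 25 + 36 + 0 = 100
s = √(100/6) = √16.6667 ≈ 4.0825

s = 4.0825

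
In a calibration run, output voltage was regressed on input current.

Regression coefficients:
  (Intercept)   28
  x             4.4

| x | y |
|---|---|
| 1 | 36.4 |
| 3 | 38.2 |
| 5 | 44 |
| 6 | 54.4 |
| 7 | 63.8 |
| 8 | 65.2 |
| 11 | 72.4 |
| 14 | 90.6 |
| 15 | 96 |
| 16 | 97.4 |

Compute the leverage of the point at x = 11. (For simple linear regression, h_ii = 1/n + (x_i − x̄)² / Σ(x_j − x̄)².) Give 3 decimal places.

h = 0.124

x̄ = (1 + 3 + 5 + 6 + 7 + 8 + 11 + 14 + 15 + 16)/10 = 8.6
Σ(x − x̄)² = 57.76 + 31.36 + 12.96 + 6.76 + 2.56 + 0.36 + 5.76 + 29.16 + 40.96 + 54.76 = 242.4
h = 1/10 + (2.4)²/242.4 = 0.1 + 0.0237624 = 0.124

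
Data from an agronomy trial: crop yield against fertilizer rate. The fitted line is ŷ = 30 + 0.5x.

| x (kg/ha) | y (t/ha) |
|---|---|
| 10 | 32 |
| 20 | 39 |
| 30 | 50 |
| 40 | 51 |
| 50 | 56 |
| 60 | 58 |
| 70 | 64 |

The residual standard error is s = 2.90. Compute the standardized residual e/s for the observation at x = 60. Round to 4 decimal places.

-0.6897

ŷ = 30 + 0.5·60 = 60
e = 58 − 60 = -2
e/s = -2 / 2.90 = -0.6897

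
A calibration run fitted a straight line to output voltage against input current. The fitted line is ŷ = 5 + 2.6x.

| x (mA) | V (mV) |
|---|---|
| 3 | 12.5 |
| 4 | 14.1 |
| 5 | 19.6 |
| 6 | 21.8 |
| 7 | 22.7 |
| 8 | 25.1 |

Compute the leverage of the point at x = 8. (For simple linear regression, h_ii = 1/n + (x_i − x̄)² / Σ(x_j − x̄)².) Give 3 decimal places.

x̄ = (3 + 4 + 5 + 6 + 7 + 8)/6 = 5.5
Σ(x − x̄)² = 6.25 + 2.25 + 0.25 + 0.25 + 2.25 + 6.25 = 17.5
h = 1/6 + (2.5)²/17.5 = 0.166667 + 0.357143 = 0.524

h = 0.524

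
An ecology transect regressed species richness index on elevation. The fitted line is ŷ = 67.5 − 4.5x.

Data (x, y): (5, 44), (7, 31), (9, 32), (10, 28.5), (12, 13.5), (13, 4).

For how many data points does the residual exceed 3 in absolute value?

4

x=5: ŷ = 67.5 − 4.5·5 = 45; r = 44 − 45 = -1
x=7: ŷ = 67.5 − 4.5·7 = 36; r = 31 − 36 = -5
x=9: ŷ = 67.5 − 4.5·9 = 27; r = 32 − 27 = 5
x=10: ŷ = 67.5 − 4.5·10 = 22.5; r = 28.5 − 22.5 = 6
x=12: ŷ = 67.5 − 4.5·12 = 13.5; r = 13.5 − 13.5 = 0
x=13: ŷ = 67.5 − 4.5·13 = 9; r = 4 − 9 = -5
|r| > 3: x=7 (|r|=5), x=9 (|r|=5), x=10 (|r|=6), x=13 (|r|=5) → 4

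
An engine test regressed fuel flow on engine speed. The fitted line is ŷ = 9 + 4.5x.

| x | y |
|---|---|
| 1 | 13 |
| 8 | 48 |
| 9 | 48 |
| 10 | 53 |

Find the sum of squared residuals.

SSE = 12.5

x=1: ŷ = 9 + 4.5·1 = 13.5; e = 13 − 13.5 = -0.5
x=8: ŷ = 9 + 4.5·8 = 45; e = 48 − 45 = 3
x=9: ŷ = 9 + 4.5·9 = 49.5; e = 48 − 49.5 = -1.5
x=10: ŷ = 9 + 4.5·10 = 54; e = 53 − 54 = -1
SSE = 0.25 + 9 + 2.25 + 1 = 12.5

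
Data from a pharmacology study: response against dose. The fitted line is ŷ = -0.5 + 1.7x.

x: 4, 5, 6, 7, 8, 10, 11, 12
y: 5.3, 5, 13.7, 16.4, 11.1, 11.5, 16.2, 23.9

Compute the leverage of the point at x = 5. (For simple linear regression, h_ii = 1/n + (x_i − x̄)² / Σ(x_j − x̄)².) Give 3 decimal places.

x̄ = (4 + 5 + 6 + 7 + 8 + 10 + 11 + 12)/8 = 7.875
Σ(x − x̄)² = 15.0156 + 8.26562 + 3.51562 + 0.765625 + 0.015625 + 4.51562 + 9.76562 + 17.0156 = 58.875
h = 1/8 + (-2.875)²/58.875 = 0.125 + 0.140393 = 0.265

h = 0.265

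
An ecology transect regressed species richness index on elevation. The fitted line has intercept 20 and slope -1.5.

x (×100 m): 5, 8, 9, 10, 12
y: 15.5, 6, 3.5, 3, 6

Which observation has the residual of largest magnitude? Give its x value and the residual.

x=5: ŷ = 20 − 1.5·5 = 12.5; r = 15.5 − 12.5 = 3
x=8: ŷ = 20 − 1.5·8 = 8; r = 6 − 8 = -2
x=9: ŷ = 20 − 1.5·9 = 6.5; r = 3.5 − 6.5 = -3
x=10: ŷ = 20 − 1.5·10 = 5; r = 3 − 5 = -2
x=12: ŷ = 20 − 1.5·12 = 2; r = 6 − 2 = 4
Largest |r| is 4 at x = 12, residual 4.

x = 12, r = 4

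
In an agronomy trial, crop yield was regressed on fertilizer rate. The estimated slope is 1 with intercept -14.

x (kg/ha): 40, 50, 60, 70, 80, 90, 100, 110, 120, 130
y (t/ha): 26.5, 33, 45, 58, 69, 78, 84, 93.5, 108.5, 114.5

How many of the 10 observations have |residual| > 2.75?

2

x=40: ŷ = -14 + 40 = 26; e = 26.5 − 26 = 0.5
x=50: ŷ = -14 + 50 = 36; e = 33 − 36 = -3
x=60: ŷ = -14 + 60 = 46; e = 45 − 46 = -1
x=70: ŷ = -14 + 70 = 56; e = 58 − 56 = 2
x=80: ŷ = -14 + 80 = 66; e = 69 − 66 = 3
x=90: ŷ = -14 + 90 = 76; e = 78 − 76 = 2
x=100: ŷ = -14 + 100 = 86; e = 84 − 86 = -2
x=110: ŷ = -14 + 110 = 96; e = 93.5 − 96 = -2.5
x=120: ŷ = -14 + 120 = 106; e = 108.5 − 106 = 2.5
x=130: ŷ = -14 + 130 = 116; e = 114.5 − 116 = -1.5
|e| > 2.75: x=50 (|e|=3), x=80 (|e|=3) → 2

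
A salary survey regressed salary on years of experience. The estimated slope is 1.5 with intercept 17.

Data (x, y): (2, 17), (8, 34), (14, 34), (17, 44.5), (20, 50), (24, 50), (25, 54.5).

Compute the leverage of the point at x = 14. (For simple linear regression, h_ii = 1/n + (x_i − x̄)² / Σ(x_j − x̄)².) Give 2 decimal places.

h = 0.15

x̄ = (2 + 8 + 14 + 17 + 20 + 24 + 25)/7 = 15.7143
Σ(x − x̄)² = 188.082 + 59.5102 + 2.93878 + 1.65306 + 18.3673 + 68.6531 + 86.2245 = 425.429
h = 1/7 + (-1.71429)²/425.429 = 0.142857 + 0.0069078 = 0.15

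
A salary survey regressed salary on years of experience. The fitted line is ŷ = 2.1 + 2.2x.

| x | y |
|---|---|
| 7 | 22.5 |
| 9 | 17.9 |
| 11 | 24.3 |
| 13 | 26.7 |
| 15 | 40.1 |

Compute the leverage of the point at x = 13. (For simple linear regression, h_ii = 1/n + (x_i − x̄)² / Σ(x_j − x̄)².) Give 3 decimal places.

h = 0.300

x̄ = (7 + 9 + 11 + 13 + 15)/5 = 11
Σ(x − x̄)² = 16 + 4 + 0 + 4 + 16 = 40
h = 1/5 + (2)²/40 = 0.2 + 0.1 = 0.300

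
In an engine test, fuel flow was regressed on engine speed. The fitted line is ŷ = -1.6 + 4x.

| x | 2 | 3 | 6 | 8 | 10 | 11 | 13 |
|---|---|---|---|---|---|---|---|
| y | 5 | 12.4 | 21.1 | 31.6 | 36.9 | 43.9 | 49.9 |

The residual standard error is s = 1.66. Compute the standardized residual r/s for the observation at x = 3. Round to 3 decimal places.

ŷ = -1.6 + 4·3 = 10.4
r = 12.4 − 10.4 = 2
r/s = 2 / 1.66 = 1.205

1.205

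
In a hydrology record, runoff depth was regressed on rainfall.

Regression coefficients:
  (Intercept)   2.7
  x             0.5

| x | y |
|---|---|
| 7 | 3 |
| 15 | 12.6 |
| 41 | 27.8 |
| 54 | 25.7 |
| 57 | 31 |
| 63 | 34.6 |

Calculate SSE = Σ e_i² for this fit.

SSE = 53.36

x=7: ŷ = 2.7 + 0.5·7 = 6.2; e = 3 − 6.2 = -3.2
x=15: ŷ = 2.7 + 0.5·15 = 10.2; e = 12.6 − 10.2 = 2.4
x=41: ŷ = 2.7 + 0.5·41 = 23.2; e = 27.8 − 23.2 = 4.6
x=54: ŷ = 2.7 + 0.5·54 = 29.7; e = 25.7 − 29.7 = -4
x=57: ŷ = 2.7 + 0.5·57 = 31.2; e = 31 − 31.2 = -0.2
x=63: ŷ = 2.7 + 0.5·63 = 34.2; e = 34.6 − 34.2 = 0.4
SSE = 10.24 + 5.76 + 21.16 + 16 + 0.04 + 0.16 = 53.36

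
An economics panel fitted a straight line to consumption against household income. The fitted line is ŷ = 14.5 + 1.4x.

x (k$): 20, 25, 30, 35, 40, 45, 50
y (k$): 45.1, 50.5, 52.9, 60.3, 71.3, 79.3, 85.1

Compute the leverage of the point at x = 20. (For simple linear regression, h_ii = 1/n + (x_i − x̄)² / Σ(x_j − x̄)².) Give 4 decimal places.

x̄ = (20 + 25 + 30 + 35 + 40 + 45 + 50)/7 = 35
Σ(x − x̄)² = 225 + 100 + 25 + 0 + 25 + 100 + 225 = 700
h = 1/7 + (-15)²/700 = 0.142857 + 0.321429 = 0.4643

h = 0.4643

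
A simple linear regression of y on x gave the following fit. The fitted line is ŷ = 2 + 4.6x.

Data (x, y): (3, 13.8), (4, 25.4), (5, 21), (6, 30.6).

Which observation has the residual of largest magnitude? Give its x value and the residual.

x = 4, r = 5

x=3: ŷ = 2 + 4.6·3 = 15.8; r = 13.8 − 15.8 = -2
x=4: ŷ = 2 + 4.6·4 = 20.4; r = 25.4 − 20.4 = 5
x=5: ŷ = 2 + 4.6·5 = 25; r = 21 − 25 = -4
x=6: ŷ = 2 + 4.6·6 = 29.6; r = 30.6 − 29.6 = 1
Largest |r| is 5 at x = 4, residual 5.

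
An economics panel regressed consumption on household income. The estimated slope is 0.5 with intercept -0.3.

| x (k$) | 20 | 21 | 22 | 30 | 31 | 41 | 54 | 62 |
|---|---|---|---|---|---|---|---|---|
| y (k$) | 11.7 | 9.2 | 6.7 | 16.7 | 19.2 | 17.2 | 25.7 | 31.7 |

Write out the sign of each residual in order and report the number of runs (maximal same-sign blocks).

x=20: ŷ = -0.3 + 0.5·20 = 9.7; r = 11.7 − 9.7 = 2
x=21: ŷ = -0.3 + 0.5·21 = 10.2; r = 9.2 − 10.2 = -1
x=22: ŷ = -0.3 + 0.5·22 = 10.7; r = 6.7 − 10.7 = -4
x=30: ŷ = -0.3 + 0.5·30 = 14.7; r = 16.7 − 14.7 = 2
x=31: ŷ = -0.3 + 0.5·31 = 15.2; r = 19.2 − 15.2 = 4
x=41: ŷ = -0.3 + 0.5·41 = 20.2; r = 17.2 − 20.2 = -3
x=54: ŷ = -0.3 + 0.5·54 = 26.7; r = 25.7 − 26.7 = -1
x=62: ŷ = -0.3 + 0.5·62 = 30.7; r = 31.7 − 30.7 = 1
Signs: + − − + + − − +
Runs: +×1, −×2, +×2, −×2, +×1 → 5

5 runs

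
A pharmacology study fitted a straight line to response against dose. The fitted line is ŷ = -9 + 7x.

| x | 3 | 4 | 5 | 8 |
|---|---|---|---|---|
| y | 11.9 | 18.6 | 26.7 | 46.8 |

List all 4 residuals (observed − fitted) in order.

x=3: ŷ = -9 + 7·3 = 12; e = 11.9 − 12 = -0.1
x=4: ŷ = -9 + 7·4 = 19; e = 18.6 − 19 = -0.4
x=5: ŷ = -9 + 7·5 = 26; e = 26.7 − 26 = 0.7
x=8: ŷ = -9 + 7·8 = 47; e = 46.8 − 47 = -0.2

-0.1, -0.4, 0.7, -0.2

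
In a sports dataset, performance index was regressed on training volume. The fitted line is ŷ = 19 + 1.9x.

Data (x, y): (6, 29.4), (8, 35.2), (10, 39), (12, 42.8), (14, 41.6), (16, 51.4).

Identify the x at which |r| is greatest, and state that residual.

x = 14, r = -4

x=6: ŷ = 19 + 1.9·6 = 30.4; r = 29.4 − 30.4 = -1
x=8: ŷ = 19 + 1.9·8 = 34.2; r = 35.2 − 34.2 = 1
x=10: ŷ = 19 + 1.9·10 = 38; r = 39 − 38 = 1
x=12: ŷ = 19 + 1.9·12 = 41.8; r = 42.8 − 41.8 = 1
x=14: ŷ = 19 + 1.9·14 = 45.6; r = 41.6 − 45.6 = -4
x=16: ŷ = 19 + 1.9·16 = 49.4; r = 51.4 − 49.4 = 2
Largest |r| is 4 at x = 14, residual -4.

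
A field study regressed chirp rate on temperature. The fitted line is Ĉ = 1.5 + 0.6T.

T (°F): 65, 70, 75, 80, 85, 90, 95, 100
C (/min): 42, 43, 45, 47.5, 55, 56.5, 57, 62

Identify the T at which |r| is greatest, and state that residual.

T=65: Ĉ = 1.5 + 0.6·65 = 40.5; r = 42 − 40.5 = 1.5
T=70: Ĉ = 1.5 + 0.6·70 = 43.5; r = 43 − 43.5 = -0.5
T=75: Ĉ = 1.5 + 0.6·75 = 46.5; r = 45 − 46.5 = -1.5
T=80: Ĉ = 1.5 + 0.6·80 = 49.5; r = 47.5 − 49.5 = -2
T=85: Ĉ = 1.5 + 0.6·85 = 52.5; r = 55 − 52.5 = 2.5
T=90: Ĉ = 1.5 + 0.6·90 = 55.5; r = 56.5 − 55.5 = 1
T=95: Ĉ = 1.5 + 0.6·95 = 58.5; r = 57 − 58.5 = -1.5
T=100: Ĉ = 1.5 + 0.6·100 = 61.5; r = 62 − 61.5 = 0.5
Largest |r| is 2.5 at T = 85, residual 2.5.

T = 85, r = 2.5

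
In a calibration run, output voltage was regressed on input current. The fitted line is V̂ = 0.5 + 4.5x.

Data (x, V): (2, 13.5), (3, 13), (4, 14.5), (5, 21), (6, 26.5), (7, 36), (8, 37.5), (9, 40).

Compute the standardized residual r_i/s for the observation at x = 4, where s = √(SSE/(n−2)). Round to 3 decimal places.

x=2: V̂ = 0.5 + 4.5·2 = 9.5; r = 13.5 − 9.5 = 4
x=3: V̂ = 0.5 + 4.5·3 = 14; r = 13 − 14 = -1
x=4: V̂ = 0.5 + 4.5·4 = 18.5; r = 14.5 − 18.5 = -4
x=5: V̂ = 0.5 + 4.5·5 = 23; r = 21 − 23 = -2
x=6: V̂ = 0.5 + 4.5·6 = 27.5; r = 26.5 − 27.5 = -1
x=7: V̂ = 0.5 + 4.5·7 = 32; r = 36 − 32 = 4
x=8: V̂ = 0.5 + 4.5·8 = 36.5; r = 37.5 − 36.5 = 1
x=9: V̂ = 0.5 + 4.5·9 = 41; r = 40 − 41 = -1
SSE = 16 + 1 + 16 + 4 + 1 + 16 + 1 + 1 = 56
s = √(56/6) = 3.05505
r/s = -4 / 3.05505 = -1.309

-1.309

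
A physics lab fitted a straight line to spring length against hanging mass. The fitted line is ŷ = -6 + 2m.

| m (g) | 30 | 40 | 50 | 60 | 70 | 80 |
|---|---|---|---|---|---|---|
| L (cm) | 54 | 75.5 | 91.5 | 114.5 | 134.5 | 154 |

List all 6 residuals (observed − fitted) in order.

0, 1.5, -2.5, 0.5, 0.5, 0

m=30: ŷ = -6 + 2·30 = 54; e = 54 − 54 = 0
m=40: ŷ = -6 + 2·40 = 74; e = 75.5 − 74 = 1.5
m=50: ŷ = -6 + 2·50 = 94; e = 91.5 − 94 = -2.5
m=60: ŷ = -6 + 2·60 = 114; e = 114.5 − 114 = 0.5
m=70: ŷ = -6 + 2·70 = 134; e = 134.5 − 134 = 0.5
m=80: ŷ = -6 + 2·80 = 154; e = 154 − 154 = 0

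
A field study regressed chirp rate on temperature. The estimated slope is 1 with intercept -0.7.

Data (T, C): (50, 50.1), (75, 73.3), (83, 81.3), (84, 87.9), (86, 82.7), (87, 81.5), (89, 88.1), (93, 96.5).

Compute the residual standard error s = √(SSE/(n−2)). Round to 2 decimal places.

T=50: Ĉ = -0.7 + 50 = 49.3; e = 50.1 − 49.3 = 0.8
T=75: Ĉ = -0.7 + 75 = 74.3; e = 73.3 − 74.3 = -1
T=83: Ĉ = -0.7 + 83 = 82.3; e = 81.3 − 82.3 = -1
T=84: Ĉ = -0.7 + 84 = 83.3; e = 87.9 − 83.3 = 4.6
T=86: Ĉ = -0.7 + 86 = 85.3; e = 82.7 − 85.3 = -2.6
T=87: Ĉ = -0.7 + 87 = 86.3; e = 81.5 − 86.3 = -4.8
T=89: Ĉ = -0.7 + 89 = 88.3; e = 88.1 − 88.3 = -0.2
T=93: Ĉ = -0.7 + 93 = 92.3; e = 96.5 − 92.3 = 4.2
SSE = 0.64 + 1 + 1 + 21.16 + 6.76 + 23.04 + 0.04 + 17.64 = 71.28
s = √(71.28/6) = √11.88 ≈ 3.45

s = 3.45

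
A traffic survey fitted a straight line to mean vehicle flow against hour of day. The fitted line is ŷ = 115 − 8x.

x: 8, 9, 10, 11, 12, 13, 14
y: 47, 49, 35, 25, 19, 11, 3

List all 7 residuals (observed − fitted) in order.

-4, 6, 0, -2, 0, 0, 0

x=8: ŷ = 115 − 8·8 = 51; r = 47 − 51 = -4
x=9: ŷ = 115 − 8·9 = 43; r = 49 − 43 = 6
x=10: ŷ = 115 − 8·10 = 35; r = 35 − 35 = 0
x=11: ŷ = 115 − 8·11 = 27; r = 25 − 27 = -2
x=12: ŷ = 115 − 8·12 = 19; r = 19 − 19 = 0
x=13: ŷ = 115 − 8·13 = 11; r = 11 − 11 = 0
x=14: ŷ = 115 − 8·14 = 3; r = 3 − 3 = 0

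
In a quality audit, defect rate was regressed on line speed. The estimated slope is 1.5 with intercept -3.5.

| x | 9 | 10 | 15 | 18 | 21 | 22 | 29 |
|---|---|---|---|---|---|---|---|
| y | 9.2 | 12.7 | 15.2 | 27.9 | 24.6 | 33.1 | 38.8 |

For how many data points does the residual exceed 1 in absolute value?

6

x=9: ŷ = -3.5 + 1.5·9 = 10; e = 9.2 − 10 = -0.8
x=10: ŷ = -3.5 + 1.5·10 = 11.5; e = 12.7 − 11.5 = 1.2
x=15: ŷ = -3.5 + 1.5·15 = 19; e = 15.2 − 19 = -3.8
x=18: ŷ = -3.5 + 1.5·18 = 23.5; e = 27.9 − 23.5 = 4.4
x=21: ŷ = -3.5 + 1.5·21 = 28; e = 24.6 − 28 = -3.4
x=22: ŷ = -3.5 + 1.5·22 = 29.5; e = 33.1 − 29.5 = 3.6
x=29: ŷ = -3.5 + 1.5·29 = 40; e = 38.8 − 40 = -1.2
|e| > 1: x=10 (|e|=1.2), x=15 (|e|=3.8), x=18 (|e|=4.4), x=21 (|e|=3.4), x=22 (|e|=3.6), x=29 (|e|=1.2) → 6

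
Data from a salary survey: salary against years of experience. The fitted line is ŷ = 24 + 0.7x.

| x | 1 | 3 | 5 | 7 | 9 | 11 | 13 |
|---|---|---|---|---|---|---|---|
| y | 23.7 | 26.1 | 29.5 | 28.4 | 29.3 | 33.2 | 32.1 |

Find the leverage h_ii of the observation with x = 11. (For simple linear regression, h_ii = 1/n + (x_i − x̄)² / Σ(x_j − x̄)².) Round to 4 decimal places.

h = 0.2857

x̄ = (1 + 3 + 5 + 7 + 9 + 11 + 13)/7 = 7
Σ(x − x̄)² = 36 + 16 + 4 + 0 + 4 + 16 + 36 = 112
h = 1/7 + (4)²/112 = 0.142857 + 0.142857 = 0.2857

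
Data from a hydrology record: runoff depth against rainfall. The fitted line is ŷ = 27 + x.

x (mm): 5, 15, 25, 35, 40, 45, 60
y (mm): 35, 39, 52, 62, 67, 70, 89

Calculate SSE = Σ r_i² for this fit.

x=5: ŷ = 27 + 5 = 32; r = 35 − 32 = 3
x=15: ŷ = 27 + 15 = 42; r = 39 − 42 = -3
x=25: ŷ = 27 + 25 = 52; r = 52 − 52 = 0
x=35: ŷ = 27 + 35 = 62; r = 62 − 62 = 0
x=40: ŷ = 27 + 40 = 67; r = 67 − 67 = 0
x=45: ŷ = 27 + 45 = 72; r = 70 − 72 = -2
x=60: ŷ = 27 + 60 = 87; r = 89 − 87 = 2
SSE = 9 + 9 + 0 + 0 + 0 + 4 + 4 = 26

SSE = 26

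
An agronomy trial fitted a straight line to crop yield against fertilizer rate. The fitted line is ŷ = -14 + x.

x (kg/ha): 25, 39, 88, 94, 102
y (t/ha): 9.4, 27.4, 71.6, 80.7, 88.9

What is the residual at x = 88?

r = -2.4

ŷ = -14 + 88 = 74
r = 71.6 − 74 = -2.4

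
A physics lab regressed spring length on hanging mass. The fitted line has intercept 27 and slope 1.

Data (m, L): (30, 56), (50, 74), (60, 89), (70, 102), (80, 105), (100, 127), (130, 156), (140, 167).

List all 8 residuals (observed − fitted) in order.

m=30: L̂ = 27 + 30 = 57; e = 56 − 57 = -1
m=50: L̂ = 27 + 50 = 77; e = 74 − 77 = -3
m=60: L̂ = 27 + 60 = 87; e = 89 − 87 = 2
m=70: L̂ = 27 + 70 = 97; e = 102 − 97 = 5
m=80: L̂ = 27 + 80 = 107; e = 105 − 107 = -2
m=100: L̂ = 27 + 100 = 127; e = 127 − 127 = 0
m=130: L̂ = 27 + 130 = 157; e = 156 − 157 = -1
m=140: L̂ = 27 + 140 = 167; e = 167 − 167 = 0

-1, -3, 2, 5, -2, 0, -1, 0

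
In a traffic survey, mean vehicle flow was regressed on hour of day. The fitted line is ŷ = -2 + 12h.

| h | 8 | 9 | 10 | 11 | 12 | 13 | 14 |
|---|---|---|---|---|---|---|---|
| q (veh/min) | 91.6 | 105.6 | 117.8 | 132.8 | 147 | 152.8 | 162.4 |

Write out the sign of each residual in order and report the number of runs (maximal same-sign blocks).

3 runs

h=8: ŷ = -2 + 12·8 = 94; e = 91.6 − 94 = -2.4
h=9: ŷ = -2 + 12·9 = 106; e = 105.6 − 106 = -0.4
h=10: ŷ = -2 + 12·10 = 118; e = 117.8 − 118 = -0.2
h=11: ŷ = -2 + 12·11 = 130; e = 132.8 − 130 = 2.8
h=12: ŷ = -2 + 12·12 = 142; e = 147 − 142 = 5
h=13: ŷ = -2 + 12·13 = 154; e = 152.8 − 154 = -1.2
h=14: ŷ = -2 + 12·14 = 166; e = 162.4 − 166 = -3.6
Signs: − − − + + − −
Runs: −×3, +×2, −×2 → 3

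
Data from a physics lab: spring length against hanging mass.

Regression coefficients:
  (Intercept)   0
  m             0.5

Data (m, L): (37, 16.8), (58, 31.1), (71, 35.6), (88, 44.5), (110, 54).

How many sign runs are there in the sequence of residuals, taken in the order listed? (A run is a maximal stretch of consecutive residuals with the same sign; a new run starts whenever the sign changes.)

3 runs

m=37: L̂ = 0.5·37 = 18.5; r = 16.8 − 18.5 = -1.7
m=58: L̂ = 0.5·58 = 29; r = 31.1 − 29 = 2.1
m=71: L̂ = 0.5·71 = 35.5; r = 35.6 − 35.5 = 0.1
m=88: L̂ = 0.5·88 = 44; r = 44.5 − 44 = 0.5
m=110: L̂ = 0.5·110 = 55; r = 54 − 55 = -1
Signs: − + + + −
Runs: −×1, +×3, −×1 → 3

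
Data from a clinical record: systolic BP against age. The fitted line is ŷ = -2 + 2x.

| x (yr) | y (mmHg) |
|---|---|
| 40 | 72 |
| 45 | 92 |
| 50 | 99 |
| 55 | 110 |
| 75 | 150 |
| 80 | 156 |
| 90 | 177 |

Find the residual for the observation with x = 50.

r = 1

ŷ = -2 + 2·50 = 98
r = 99 − 98 = 1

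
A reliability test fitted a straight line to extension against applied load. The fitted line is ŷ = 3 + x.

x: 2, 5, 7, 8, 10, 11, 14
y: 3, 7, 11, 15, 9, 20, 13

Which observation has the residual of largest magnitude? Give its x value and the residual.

x = 11, e = 6

x=2: ŷ = 3 + 2 = 5; e = 3 − 5 = -2
x=5: ŷ = 3 + 5 = 8; e = 7 − 8 = -1
x=7: ŷ = 3 + 7 = 10; e = 11 − 10 = 1
x=8: ŷ = 3 + 8 = 11; e = 15 − 11 = 4
x=10: ŷ = 3 + 10 = 13; e = 9 − 13 = -4
x=11: ŷ = 3 + 11 = 14; e = 20 − 14 = 6
x=14: ŷ = 3 + 14 = 17; e = 13 − 17 = -4
Largest |e| is 6 at x = 11, residual 6.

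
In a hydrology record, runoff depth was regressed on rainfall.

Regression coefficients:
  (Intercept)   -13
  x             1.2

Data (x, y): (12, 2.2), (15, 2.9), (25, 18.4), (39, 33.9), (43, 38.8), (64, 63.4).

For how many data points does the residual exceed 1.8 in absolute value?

x=12: ŷ = -13 + 1.2·12 = 1.4; r = 2.2 − 1.4 = 0.8
x=15: ŷ = -13 + 1.2·15 = 5; r = 2.9 − 5 = -2.1
x=25: ŷ = -13 + 1.2·25 = 17; r = 18.4 − 17 = 1.4
x=39: ŷ = -13 + 1.2·39 = 33.8; r = 33.9 − 33.8 = 0.1
x=43: ŷ = -13 + 1.2·43 = 38.6; r = 38.8 − 38.6 = 0.2
x=64: ŷ = -13 + 1.2·64 = 63.8; r = 63.4 − 63.8 = -0.4
|r| > 1.8: x=15 (|r|=2.1) → 1

1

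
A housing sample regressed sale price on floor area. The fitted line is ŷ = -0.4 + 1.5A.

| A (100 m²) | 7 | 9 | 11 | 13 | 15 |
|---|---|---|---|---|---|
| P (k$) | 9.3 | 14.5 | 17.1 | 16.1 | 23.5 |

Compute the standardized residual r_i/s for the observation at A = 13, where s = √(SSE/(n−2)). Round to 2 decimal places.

A=7: ŷ = -0.4 + 1.5·7 = 10.1; r = 9.3 − 10.1 = -0.8
A=9: ŷ = -0.4 + 1.5·9 = 13.1; r = 14.5 − 13.1 = 1.4
A=11: ŷ = -0.4 + 1.5·11 = 16.1; r = 17.1 − 16.1 = 1
A=13: ŷ = -0.4 + 1.5·13 = 19.1; r = 16.1 − 19.1 = -3
A=15: ŷ = -0.4 + 1.5·15 = 22.1; r = 23.5 − 22.1 = 1.4
SSE = 0.64 + 1.96 + 1 + 9 + 1.96 = 14.56
s = √(14.56/3) = 2.20303
r/s = -3 / 2.20303 = -1.36

-1.36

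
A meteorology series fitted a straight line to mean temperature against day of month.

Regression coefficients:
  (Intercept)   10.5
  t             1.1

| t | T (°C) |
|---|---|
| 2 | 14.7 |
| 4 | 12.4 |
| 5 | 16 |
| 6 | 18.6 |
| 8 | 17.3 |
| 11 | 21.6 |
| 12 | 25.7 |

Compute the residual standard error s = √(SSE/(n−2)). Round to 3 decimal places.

t=2: T̂ = 10.5 + 1.1·2 = 12.7; e = 14.7 − 12.7 = 2
t=4: T̂ = 10.5 + 1.1·4 = 14.9; e = 12.4 − 14.9 = -2.5
t=5: T̂ = 10.5 + 1.1·5 = 16; e = 16 − 16 = 0
t=6: T̂ = 10.5 + 1.1·6 = 17.1; e = 18.6 − 17.1 = 1.5
t=8: T̂ = 10.5 + 1.1·8 = 19.3; e = 17.3 − 19.3 = -2
t=11: T̂ = 10.5 + 1.1·11 = 22.6; e = 21.6 − 22.6 = -1
t=12: T̂ = 10.5 + 1.1·12 = 23.7; e = 25.7 − 23.7 = 2
SSE = 4 + 6.25 + 0 + 2.25 + 4 + 1 + 4 = 21.5
s = √(21.5/5) = √4.3 ≈ 2.074

s = 2.074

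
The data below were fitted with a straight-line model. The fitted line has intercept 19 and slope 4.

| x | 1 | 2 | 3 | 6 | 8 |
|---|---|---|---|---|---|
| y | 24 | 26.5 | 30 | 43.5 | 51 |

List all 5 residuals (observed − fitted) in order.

x=1: ŷ = 19 + 4·1 = 23; r = 24 − 23 = 1
x=2: ŷ = 19 + 4·2 = 27; r = 26.5 − 27 = -0.5
x=3: ŷ = 19 + 4·3 = 31; r = 30 − 31 = -1
x=6: ŷ = 19 + 4·6 = 43; r = 43.5 − 43 = 0.5
x=8: ŷ = 19 + 4·8 = 51; r = 51 − 51 = 0

1, -0.5, -1, 0.5, 0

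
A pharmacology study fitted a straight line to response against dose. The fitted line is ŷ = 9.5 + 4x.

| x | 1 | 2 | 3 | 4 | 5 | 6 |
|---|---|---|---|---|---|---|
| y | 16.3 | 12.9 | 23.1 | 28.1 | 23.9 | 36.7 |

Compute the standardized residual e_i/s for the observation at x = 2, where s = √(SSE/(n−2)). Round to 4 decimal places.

x=1: ŷ = 9.5 + 4·1 = 13.5; e = 16.3 − 13.5 = 2.8
x=2: ŷ = 9.5 + 4·2 = 17.5; e = 12.9 − 17.5 = -4.6
x=3: ŷ = 9.5 + 4·3 = 21.5; e = 23.1 − 21.5 = 1.6
x=4: ŷ = 9.5 + 4·4 = 25.5; e = 28.1 − 25.5 = 2.6
x=5: ŷ = 9.5 + 4·5 = 29.5; e = 23.9 − 29.5 = -5.6
x=6: ŷ = 9.5 + 4·6 = 33.5; e = 36.7 − 33.5 = 3.2
SSE = 7.84 + 21.16 + 2.56 + 6.76 + 31.36 + 10.24 = 79.92
s = √(79.92/4) = 4.4699
e/s = -4.6 / 4.4699 = -1.0291

-1.0291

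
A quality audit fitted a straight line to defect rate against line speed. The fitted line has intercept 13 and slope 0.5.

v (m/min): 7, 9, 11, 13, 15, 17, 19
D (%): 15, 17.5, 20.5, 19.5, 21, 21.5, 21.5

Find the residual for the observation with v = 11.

D̂ = 13 + 0.5·11 = 18.5
e = 20.5 − 18.5 = 2

e = 2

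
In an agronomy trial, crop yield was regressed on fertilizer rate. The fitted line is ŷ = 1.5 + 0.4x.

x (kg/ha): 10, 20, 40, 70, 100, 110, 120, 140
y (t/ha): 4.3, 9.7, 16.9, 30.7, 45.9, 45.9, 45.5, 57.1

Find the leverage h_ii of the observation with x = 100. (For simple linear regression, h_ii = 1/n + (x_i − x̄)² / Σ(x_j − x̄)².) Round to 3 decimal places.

x̄ = (10 + 20 + 40 + 70 + 100 + 110 + 120 + 140)/8 = 76.25
Σ(x − x̄)² = 4389.06 + 3164.06 + 1314.06 + 39.0625 + 564.062 + 1139.06 + 1914.06 + 4064.06 = 16587.5
h = 1/8 + (23.75)²/16587.5 = 0.125 + 0.0340053 = 0.159

h = 0.159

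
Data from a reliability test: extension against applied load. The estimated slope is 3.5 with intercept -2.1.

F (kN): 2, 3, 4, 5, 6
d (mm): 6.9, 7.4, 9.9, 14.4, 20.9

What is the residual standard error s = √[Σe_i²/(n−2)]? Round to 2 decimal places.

s = 2.16

F=2: ŷ = -2.1 + 3.5·2 = 4.9; e = 6.9 − 4.9 = 2
F=3: ŷ = -2.1 + 3.5·3 = 8.4; e = 7.4 − 8.4 = -1
F=4: ŷ = -2.1 + 3.5·4 = 11.9; e = 9.9 − 11.9 = -2
F=5: ŷ = -2.1 + 3.5·5 = 15.4; e = 14.4 − 15.4 = -1
F=6: ŷ = -2.1 + 3.5·6 = 18.9; e = 20.9 − 18.9 = 2
SSE = 4 + 1 + 4 + 1 + 4 = 14
s = √(14/3) = √4.66667 ≈ 2.16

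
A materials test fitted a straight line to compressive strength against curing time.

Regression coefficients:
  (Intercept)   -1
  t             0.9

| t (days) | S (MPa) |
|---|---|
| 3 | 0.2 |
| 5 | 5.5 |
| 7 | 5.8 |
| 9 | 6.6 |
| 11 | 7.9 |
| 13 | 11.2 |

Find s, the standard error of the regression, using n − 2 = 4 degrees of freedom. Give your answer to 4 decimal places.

s = 1.4142

t=3: Ŝ = -1 + 0.9·3 = 1.7; r = 0.2 − 1.7 = -1.5
t=5: Ŝ = -1 + 0.9·5 = 3.5; r = 5.5 − 3.5 = 2
t=7: Ŝ = -1 + 0.9·7 = 5.3; r = 5.8 − 5.3 = 0.5
t=9: Ŝ = -1 + 0.9·9 = 7.1; r = 6.6 − 7.1 = -0.5
t=11: Ŝ = -1 + 0.9·11 = 8.9; r = 7.9 − 8.9 = -1
t=13: Ŝ = -1 + 0.9·13 = 10.7; r = 11.2 − 10.7 = 0.5
SSE = 2.25 + 4 + 0.25 + 0.25 + 1 + 0.25 = 8
s = √(8/4) = √2 ≈ 1.4142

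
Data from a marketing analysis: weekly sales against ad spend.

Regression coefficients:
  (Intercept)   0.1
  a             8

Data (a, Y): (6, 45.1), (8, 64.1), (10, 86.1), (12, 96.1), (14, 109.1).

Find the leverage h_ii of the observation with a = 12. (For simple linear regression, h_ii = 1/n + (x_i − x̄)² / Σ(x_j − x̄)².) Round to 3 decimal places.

ā = (6 + 8 + 10 + 12 + 14)/5 = 10
Σ(a − ā)² = 16 + 4 + 0 + 4 + 16 = 40
h = 1/5 + (2)²/40 = 0.2 + 0.1 = 0.300

h = 0.300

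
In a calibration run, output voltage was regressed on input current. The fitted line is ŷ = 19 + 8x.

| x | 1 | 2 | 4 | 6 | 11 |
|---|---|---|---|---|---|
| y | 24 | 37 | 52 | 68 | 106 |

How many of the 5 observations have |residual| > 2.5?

1

x=1: ŷ = 19 + 8·1 = 27; e = 24 − 27 = -3
x=2: ŷ = 19 + 8·2 = 35; e = 37 − 35 = 2
x=4: ŷ = 19 + 8·4 = 51; e = 52 − 51 = 1
x=6: ŷ = 19 + 8·6 = 67; e = 68 − 67 = 1
x=11: ŷ = 19 + 8·11 = 107; e = 106 − 107 = -1
|e| > 2.5: x=1 (|e|=3) → 1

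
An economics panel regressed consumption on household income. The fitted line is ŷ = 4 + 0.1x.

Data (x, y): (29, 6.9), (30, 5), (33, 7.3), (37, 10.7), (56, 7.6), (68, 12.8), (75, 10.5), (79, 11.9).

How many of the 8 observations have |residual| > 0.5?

5

x=29: ŷ = 4 + 0.1·29 = 6.9; e = 6.9 − 6.9 = 0
x=30: ŷ = 4 + 0.1·30 = 7; e = 5 − 7 = -2
x=33: ŷ = 4 + 0.1·33 = 7.3; e = 7.3 − 7.3 = 0
x=37: ŷ = 4 + 0.1·37 = 7.7; e = 10.7 − 7.7 = 3
x=56: ŷ = 4 + 0.1·56 = 9.6; e = 7.6 − 9.6 = -2
x=68: ŷ = 4 + 0.1·68 = 10.8; e = 12.8 − 10.8 = 2
x=75: ŷ = 4 + 0.1·75 = 11.5; e = 10.5 − 11.5 = -1
x=79: ŷ = 4 + 0.1·79 = 11.9; e = 11.9 − 11.9 = 0
|e| > 0.5: x=30 (|e|=2), x=37 (|e|=3), x=56 (|e|=2), x=68 (|e|=2), x=75 (|e|=1) → 5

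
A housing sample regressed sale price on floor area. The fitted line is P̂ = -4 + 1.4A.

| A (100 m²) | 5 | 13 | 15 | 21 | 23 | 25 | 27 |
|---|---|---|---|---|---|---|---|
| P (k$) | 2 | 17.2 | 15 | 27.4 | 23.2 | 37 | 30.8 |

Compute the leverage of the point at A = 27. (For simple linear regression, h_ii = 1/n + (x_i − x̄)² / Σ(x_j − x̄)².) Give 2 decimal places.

Ā = (5 + 13 + 15 + 21 + 23 + 25 + 27)/7 = 18.4286
Σ(A − Ā)² = 180.327 + 29.4694 + 11.7551 + 6.61224 + 20.898 + 43.1837 + 73.4694 = 365.714
h = 1/7 + (8.57143)²/365.714 = 0.142857 + 0.200893 = 0.34

h = 0.34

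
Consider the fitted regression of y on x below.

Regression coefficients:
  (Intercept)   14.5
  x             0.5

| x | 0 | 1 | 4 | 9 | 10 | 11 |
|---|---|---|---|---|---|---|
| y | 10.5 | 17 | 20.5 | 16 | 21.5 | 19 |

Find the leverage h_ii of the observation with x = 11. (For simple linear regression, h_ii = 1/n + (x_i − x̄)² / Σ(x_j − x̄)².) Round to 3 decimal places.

x̄ = (0 + 1 + 4 + 9 + 10 + 11)/6 = 5.83333
Σ(x − x̄)² = 34.0278 + 23.3611 + 3.36111 + 10.0278 + 17.3611 + 26.6944 = 114.833
h = 1/6 + (5.16667)²/114.833 = 0.166667 + 0.232463 = 0.399

h = 0.399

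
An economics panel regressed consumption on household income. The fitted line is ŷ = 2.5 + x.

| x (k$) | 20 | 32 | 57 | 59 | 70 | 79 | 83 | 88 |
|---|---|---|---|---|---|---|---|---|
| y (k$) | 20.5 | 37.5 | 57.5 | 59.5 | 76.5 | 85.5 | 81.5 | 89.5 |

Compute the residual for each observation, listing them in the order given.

x=20: ŷ = 2.5 + 20 = 22.5; e = 20.5 − 22.5 = -2
x=32: ŷ = 2.5 + 32 = 34.5; e = 37.5 − 34.5 = 3
x=57: ŷ = 2.5 + 57 = 59.5; e = 57.5 − 59.5 = -2
x=59: ŷ = 2.5 + 59 = 61.5; e = 59.5 − 61.5 = -2
x=70: ŷ = 2.5 + 70 = 72.5; e = 76.5 − 72.5 = 4
x=79: ŷ = 2.5 + 79 = 81.5; e = 85.5 − 81.5 = 4
x=83: ŷ = 2.5 + 83 = 85.5; e = 81.5 − 85.5 = -4
x=88: ŷ = 2.5 + 88 = 90.5; e = 89.5 − 90.5 = -1

-2, 3, -2, -2, 4, 4, -4, -1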